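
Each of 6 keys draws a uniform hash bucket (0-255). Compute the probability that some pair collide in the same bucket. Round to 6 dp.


P(all different) = prod((256-i)/256 for i=0..5) = 0.942690
P(at least one match) = 1 - 0.942690 = 0.057310

0.057310


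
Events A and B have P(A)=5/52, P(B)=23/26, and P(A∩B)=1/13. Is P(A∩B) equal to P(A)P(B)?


P(A)*P(B) = 5/52*23/26 = 115/1352
P(A∩B) = 1/13 != 115/1352, so not independent

No, A and B are not independent


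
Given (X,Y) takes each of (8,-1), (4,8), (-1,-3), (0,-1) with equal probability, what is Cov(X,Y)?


E[X]=11/4, E[Y]=3/4, E[XY]=27/4
Cov(X,Y) = E[XY] - E[X]E[Y] = 27/4 - 11/4*3/4 = 75/16

75/16


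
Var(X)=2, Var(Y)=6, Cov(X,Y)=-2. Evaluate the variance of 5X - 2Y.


Var(5X - 2Y) = 5^2*Var(X) + (-2)^2*Var(Y) + 2*5*(-2)*Cov(X,Y)
= 25*2 + 4*6 - 20*(-2)
= 50 + 24 + 40 = 114

114


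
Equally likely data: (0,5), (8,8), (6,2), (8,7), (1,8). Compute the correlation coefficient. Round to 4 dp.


Cov(X,Y) = 0.4000, Var(X) = 11.8400, Var(Y) = 5.2000
rho = Cov/(sqrt(VarX)*sqrt(VarY)) = 0.0510

0.0510


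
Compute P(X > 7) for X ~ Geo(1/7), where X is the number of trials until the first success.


P(X > 7) = P(first 7 trials all fail) = (1-p)^7 = (6/7)^7 = 279936/823543

279936/823543


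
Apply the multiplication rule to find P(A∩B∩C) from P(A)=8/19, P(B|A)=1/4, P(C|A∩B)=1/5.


P(A∩B∩C) = P(A) * P(B|A) * P(C|A∩B)
= 8/19 * 1/4 * 1/5
= 2/19 * 1/5 = 2/95

2/95


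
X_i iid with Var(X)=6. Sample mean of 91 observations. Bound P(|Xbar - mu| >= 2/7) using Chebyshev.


Var(Xbar) = Var(X)/n = 6/91
Chebyshev: P(|Xbar-mu| >= 2/7) <= Var(Xbar)/(2/7)^2 = (6/91)/(4/49) = 21/26

21/26


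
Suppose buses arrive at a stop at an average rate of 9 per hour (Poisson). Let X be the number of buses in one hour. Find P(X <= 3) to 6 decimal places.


P(X<=3) = e^(-9)*9^0/0! + e^(-9)*9^1/1! + e^(-9)*9^2/2! + e^(-9)*9^3/3!
≈ 0.0001234098 + 0.0011106882 + 0.0049980971 + 0.0149942912
= 0.0212264863
≈ 0.021226

0.021226


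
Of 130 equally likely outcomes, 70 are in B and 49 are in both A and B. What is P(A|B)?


P(A|B) = P(A∩B)/P(B) = (49/130)/(70/130) = 49/70 = 7/10

7/10


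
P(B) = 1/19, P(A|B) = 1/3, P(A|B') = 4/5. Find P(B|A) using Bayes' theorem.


P(A) = P(A|B)P(B) + P(A|B')P(B') = 1/3*1/19 + 4/5*18/19 = 221/285
P(B|A) = P(A|B)P(B)/P(A) = (1/57)/(221/285) = 5/221

5/221


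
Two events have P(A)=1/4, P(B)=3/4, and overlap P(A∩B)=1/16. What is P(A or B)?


P(A∪B) = P(A) + P(B) - P(A∩B)
= 1/4 + 3/4 - 1/16 = 15/16

15/16


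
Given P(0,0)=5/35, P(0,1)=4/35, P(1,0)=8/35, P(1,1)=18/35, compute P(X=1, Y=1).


Read from table: P(X=1, Y=1) = 18/35

18/35


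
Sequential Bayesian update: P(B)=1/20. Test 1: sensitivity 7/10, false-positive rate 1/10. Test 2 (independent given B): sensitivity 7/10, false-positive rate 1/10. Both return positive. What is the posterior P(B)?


After test 1: P(+) = 7/10*1/20 + 1/10*19/20 = 13/100
P(B|+) = (7/200)/(13/100) = 7/26
After test 2 (use post1 as new prior): P(+) = 7/10*7/26 + 1/10*19/26 = 17/65
P(B|+,+) = (49/260)/(17/65) = 49/68

49/68


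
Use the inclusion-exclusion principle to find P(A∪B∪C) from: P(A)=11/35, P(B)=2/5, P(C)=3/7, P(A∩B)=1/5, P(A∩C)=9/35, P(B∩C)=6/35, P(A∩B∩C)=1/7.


P(A∪B∪C) = P(A)+P(B)+P(C) - P(AB)-P(AC)-P(BC) + P(ABC)
= 11/35+2/5+3/7 - 1/5-9/35-6/35 + 1/7
= 23/35

23/35


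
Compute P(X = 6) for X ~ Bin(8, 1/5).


P(X=6) = C(8,6) * p^6 * (1-p)^2
= 28 * 1/15625 * 16/25
= 448/390625

448/390625


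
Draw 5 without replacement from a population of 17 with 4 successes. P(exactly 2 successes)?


P(X=2) = C(4,2)*C(13,3) / C(17,5)
= 6*286 / 6188
= 1716/6188 = 33/119

33/119


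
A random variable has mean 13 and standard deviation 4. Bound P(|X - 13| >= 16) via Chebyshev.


k = 16/4 = 4
Chebyshev: P(|X-mu| >= k*sigma) <= 1/k^2 = 1/4^2 = 1/16

1/16


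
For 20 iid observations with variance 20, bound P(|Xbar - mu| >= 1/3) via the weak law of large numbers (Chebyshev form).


Var(Xbar) = Var(X)/n = 20/20
Chebyshev: P(|Xbar-mu| >= 1/3) <= Var(Xbar)/(1/3)^2 = 1/(1/9) = 9
Bound exceeds 1, so trivial bound: 1

1


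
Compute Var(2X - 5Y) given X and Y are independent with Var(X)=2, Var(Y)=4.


Independence => Cov(X,Y)=0
Var(2X - 5Y) = 2^2*Var(X) + (-5)^2*Var(Y)
= 4*2 + 25*4 = 108

108


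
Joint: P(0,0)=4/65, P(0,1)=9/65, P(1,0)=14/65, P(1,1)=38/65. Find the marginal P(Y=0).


P(Y=0) = P(0,0)+P(1,0) = 4/65 + 14/65 = 18/65

18/65


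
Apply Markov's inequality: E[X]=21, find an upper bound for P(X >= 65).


Markov: P(X >= a) <= E[X]/a
P(X >= 65) <= 21/65

21/65


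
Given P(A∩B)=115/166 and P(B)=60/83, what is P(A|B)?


P(A|B) = P(A∩B)/P(B) = (115/166)/(120/166) = 115/120 = 23/24

23/24


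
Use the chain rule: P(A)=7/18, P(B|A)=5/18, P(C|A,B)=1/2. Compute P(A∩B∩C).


P(A∩B∩C) = P(A) * P(B|A) * P(C|A∩B)
= 7/18 * 5/18 * 1/2
= 35/324 * 1/2 = 35/648

35/648


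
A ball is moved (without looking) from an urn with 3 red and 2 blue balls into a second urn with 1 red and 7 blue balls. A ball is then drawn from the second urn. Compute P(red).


P(transfer red) = 3/5; P(transfer blue) = 2/5
If red transferred: Urn II has 2 red of 9, so P(red|red moved) = 2/9
If blue transferred: Urn II has 1 red of 9, so P(red|blue moved) = 1/9
By total probability: P(red) = 3/5*2/9 + 2/5*1/9 = 8/45

8/45


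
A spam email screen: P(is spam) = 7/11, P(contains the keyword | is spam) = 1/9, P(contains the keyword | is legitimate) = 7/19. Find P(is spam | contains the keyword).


P(A) = P(A|B)P(B) + P(A|B')P(B') = 1/9*7/11 + 7/19*4/11 = 35/171
P(B|A) = P(A|B)P(B)/P(A) = (7/99)/(35/171) = 19/55

19/55


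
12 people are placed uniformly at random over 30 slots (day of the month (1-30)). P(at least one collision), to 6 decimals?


P(all different) = prod((30-i)/30 for i=0..11) = 0.077959
P(at least one match) = 1 - 0.077959 = 0.922041

0.922041


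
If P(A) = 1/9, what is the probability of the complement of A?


P(A') = 1 - P(A) = 1 - 1/9 = 8/9

8/9


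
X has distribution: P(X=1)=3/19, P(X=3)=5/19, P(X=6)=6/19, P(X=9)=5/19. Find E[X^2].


E[X^2] = sum(g(x)*P(x))
= 1*3/19 + 9*5/19 + 36*6/19 + 81*5/19
= 669/19

669/19


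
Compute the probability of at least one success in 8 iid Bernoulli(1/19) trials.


P(at least one) = 1 - P(none)
P(none) = (1 - 1/19)^8 = (18/19)^8 = 11019960576/16983563041
P(at least one) = 1 - 11019960576/16983563041 = 5963602465/16983563041

5963602465/16983563041


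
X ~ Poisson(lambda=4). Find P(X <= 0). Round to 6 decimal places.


P(X<=0) = e^(-4)*4^0/0!
≈ 0.0183156389
≈ 0.018316

0.018316


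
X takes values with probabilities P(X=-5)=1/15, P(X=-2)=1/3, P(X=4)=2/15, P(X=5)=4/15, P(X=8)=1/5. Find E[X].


E[X] = sum(x * P(x))
= -5*1/15 - 2*1/3 + 4*2/15 + 5*4/15 + 8*1/5
= 37/15

37/15


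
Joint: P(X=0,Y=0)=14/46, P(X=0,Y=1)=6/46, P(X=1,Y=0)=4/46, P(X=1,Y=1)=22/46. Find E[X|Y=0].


P(Y=0) = 18/46
E[X|Y=0] = (0*14 + 1*4)/18 = 4/18 = 2/9

2/9


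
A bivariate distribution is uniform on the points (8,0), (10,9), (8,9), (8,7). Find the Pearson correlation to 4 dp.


Cov(X,Y) = 1.3750, Var(X) = 0.7500, Var(Y) = 13.6875
rho = Cov/(sqrt(VarX)*sqrt(VarY)) = 0.4292

0.4292


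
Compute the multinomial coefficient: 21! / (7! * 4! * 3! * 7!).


21! = 51090942171709440000
Denominator: 7!=5040 * 4!=24 * 3!=6 * 7!=5040
Coefficient = 51090942171709440000 / 3657830400 = 13967553600

13967553600


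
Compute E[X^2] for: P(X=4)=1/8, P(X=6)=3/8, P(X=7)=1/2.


E[X^2] = sum(x^2 * P(x))
= 16*1/8 + 36*3/8 + 49*1/2
= 40

40


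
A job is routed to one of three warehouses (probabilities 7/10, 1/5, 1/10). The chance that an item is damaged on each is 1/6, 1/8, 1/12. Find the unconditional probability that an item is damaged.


P(A) = P(A|B1)P(B1) + P(A|B2)P(B2) + P(A|B3)P(B3)
= 1/6*7/10 + 1/8*1/5 + 1/12*1/10
= 7/60 + 1/40 + 1/120 = 3/20

3/20


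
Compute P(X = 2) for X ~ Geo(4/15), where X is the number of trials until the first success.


P(X=2) = (1-p)^1 * p = (11/15)^1 * 4/15
= 11/15 * 4/15 = 44/225

44/225


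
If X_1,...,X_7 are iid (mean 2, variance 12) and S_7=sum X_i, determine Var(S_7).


By independence, Var(S_n) = n*Var(X_1) = 7*12 = 84

84


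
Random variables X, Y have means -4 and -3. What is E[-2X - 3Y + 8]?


E[-2X - 3Y + 8] = -2*E[X] - 3*E[Y] + 8
= (-2)*(-4) + (-3)*(-3) + (8)
= 8 + 9 + 8 = 25

25


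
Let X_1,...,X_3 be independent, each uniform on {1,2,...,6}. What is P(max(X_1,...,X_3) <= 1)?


P(max <= 1) = P(all X_i <= 1) = (P(X_1 <= 1))^3
= (1/6)^3 = 1/216

1/216


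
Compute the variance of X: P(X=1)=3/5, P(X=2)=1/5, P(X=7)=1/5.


E[X] = 12/5, E[X^2] = 56/5
Var(X) = E[X^2] - (E[X])^2 = 56/5 - (12/5)^2 = 136/25

136/25


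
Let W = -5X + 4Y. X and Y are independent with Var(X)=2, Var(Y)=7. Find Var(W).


Independence => Cov(X,Y)=0
Var(-5X + 4Y) = (-5)^2*Var(X) + 4^2*Var(Y)
= 25*2 + 16*7 = 162

162


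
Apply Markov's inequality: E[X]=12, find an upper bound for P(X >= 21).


Markov: P(X >= a) <= E[X]/a
P(X >= 21) <= 12/21 = 4/7

4/7


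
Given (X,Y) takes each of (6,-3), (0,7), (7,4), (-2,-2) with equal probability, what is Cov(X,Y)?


E[X]=11/4, E[Y]=3/2, E[XY]=7/2
Cov(X,Y) = E[XY] - E[X]E[Y] = 7/2 - 11/4*3/2 = -5/8

-5/8


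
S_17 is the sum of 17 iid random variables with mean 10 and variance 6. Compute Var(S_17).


By independence, Var(S_n) = n*Var(X_1) = 17*6 = 102

102


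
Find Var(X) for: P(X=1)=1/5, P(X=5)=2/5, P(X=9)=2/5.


E[X] = 29/5, E[X^2] = 213/5
Var(X) = E[X^2] - (E[X])^2 = 213/5 - (29/5)^2 = 224/25

224/25


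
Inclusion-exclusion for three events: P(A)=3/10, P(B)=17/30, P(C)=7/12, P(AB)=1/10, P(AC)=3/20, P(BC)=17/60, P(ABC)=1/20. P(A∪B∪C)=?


P(A∪B∪C) = P(A)+P(B)+P(C) - P(AB)-P(AC)-P(BC) + P(ABC)
= 3/10+17/30+7/12 - 1/10-3/20-17/60 + 1/20
= 29/30

29/30


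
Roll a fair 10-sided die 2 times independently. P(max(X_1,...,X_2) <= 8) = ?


P(max <= 8) = P(all X_i <= 8) = (P(X_1 <= 8))^2
= (8/10)^2 = (4/5)^2 = 16/25

16/25


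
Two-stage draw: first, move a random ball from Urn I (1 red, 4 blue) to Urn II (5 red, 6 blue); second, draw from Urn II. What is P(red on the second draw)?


P(transfer red) = 1/5; P(transfer blue) = 4/5
If red transferred: Urn II has 6 red of 12, so P(red|red moved) = 1/2
If blue transferred: Urn II has 5 red of 12, so P(red|blue moved) = 5/12
By total probability: P(red) = 1/5*1/2 + 4/5*5/12 = 13/30

13/30


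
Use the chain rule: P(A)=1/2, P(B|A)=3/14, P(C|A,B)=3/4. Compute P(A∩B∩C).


P(A∩B∩C) = P(A) * P(B|A) * P(C|A∩B)
= 1/2 * 3/14 * 3/4
= 3/28 * 3/4 = 9/112

9/112


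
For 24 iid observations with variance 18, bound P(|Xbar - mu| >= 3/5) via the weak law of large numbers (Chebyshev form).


Var(Xbar) = Var(X)/n = 18/24
Chebyshev: P(|Xbar-mu| >= 3/5) <= Var(Xbar)/(3/5)^2 = (3/4)/(9/25) = 25/12
Bound exceeds 1, so trivial bound: 1

1


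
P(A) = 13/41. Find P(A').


P(A') = 1 - P(A) = 1 - 13/41 = 28/41

28/41


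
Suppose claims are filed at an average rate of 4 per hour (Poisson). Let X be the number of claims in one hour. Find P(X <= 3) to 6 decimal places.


P(X<=3) = e^(-4)*4^0/0! + e^(-4)*4^1/1! + e^(-4)*4^2/2! + e^(-4)*4^3/3!
≈ 0.0183156389 + 0.0732625556 + 0.1465251111 + 0.1953668148
= 0.4334701204
≈ 0.433470

0.433470


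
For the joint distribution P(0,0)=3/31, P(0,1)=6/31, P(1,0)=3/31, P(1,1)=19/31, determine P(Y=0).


P(Y=0) = P(0,0)+P(1,0) = 3/31 + 3/31 = 6/31

6/31


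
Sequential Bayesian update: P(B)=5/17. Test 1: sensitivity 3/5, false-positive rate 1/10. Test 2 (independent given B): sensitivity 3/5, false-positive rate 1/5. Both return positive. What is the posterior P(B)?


After test 1: P(+) = 3/5*5/17 + 1/10*12/17 = 21/85
P(B|+) = (3/17)/(21/85) = 5/7
After test 2 (use post1 as new prior): P(+) = 3/5*5/7 + 1/5*2/7 = 17/35
P(B|+,+) = (3/7)/(17/35) = 15/17

15/17


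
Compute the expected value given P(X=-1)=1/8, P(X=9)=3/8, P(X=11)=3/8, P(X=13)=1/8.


E[X] = sum(x * P(x))
= -1*1/8 + 9*3/8 + 11*3/8 + 13*1/8
= 9

9


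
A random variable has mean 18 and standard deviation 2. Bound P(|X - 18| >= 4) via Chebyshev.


k = 4/2 = 2
Chebyshev: P(|X-mu| >= k*sigma) <= 1/k^2 = 1/2^2 = 1/4

1/4


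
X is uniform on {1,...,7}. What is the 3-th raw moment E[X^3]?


E[X^3] = (1/7) * sum(x^3 for x=1..7)
= 784/7 = 112

112


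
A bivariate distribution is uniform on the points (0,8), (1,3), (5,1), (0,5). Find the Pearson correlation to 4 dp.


Cov(X,Y) = -4.3750, Var(X) = 4.2500, Var(Y) = 6.6875
rho = Cov/(sqrt(VarX)*sqrt(VarY)) = -0.8206

-0.8206


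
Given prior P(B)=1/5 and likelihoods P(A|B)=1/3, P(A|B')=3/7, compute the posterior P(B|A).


P(A) = P(A|B)P(B) + P(A|B')P(B') = 1/3*1/5 + 3/7*4/5 = 43/105
P(B|A) = P(A|B)P(B)/P(A) = (1/15)/(43/105) = 7/43

7/43


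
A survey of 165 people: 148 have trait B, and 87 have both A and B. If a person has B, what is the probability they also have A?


P(A|B) = P(A∩B)/P(B) = (87/165)/(148/165) = 87/148

87/148


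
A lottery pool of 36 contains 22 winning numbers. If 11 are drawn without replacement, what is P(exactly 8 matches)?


P(X=8) = C(22,8)*C(14,3) / C(36,11)
= 319770*364 / 600805296
= 116396280/600805296 = 1045/5394

1045/5394


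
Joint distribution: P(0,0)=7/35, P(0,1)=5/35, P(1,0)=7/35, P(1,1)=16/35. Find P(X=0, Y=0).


Read from table: P(X=0, Y=0) = 7/35 = 1/5

1/5


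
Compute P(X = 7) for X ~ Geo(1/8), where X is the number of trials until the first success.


P(X=7) = (1-p)^6 * p = (7/8)^6 * 1/8
= 117649/262144 * 1/8 = 117649/2097152

117649/2097152


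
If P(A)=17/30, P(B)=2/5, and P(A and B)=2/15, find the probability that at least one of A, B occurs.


P(A∪B) = P(A) + P(B) - P(A∩B)
= 17/30 + 2/5 - 2/15 = 5/6

5/6


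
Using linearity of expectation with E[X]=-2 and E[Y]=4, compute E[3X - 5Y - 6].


E[3X - 5Y - 6] = 3*E[X] - 5*E[Y] - 6
= (3)*(-2) + (-5)*(4) + (-6)
= -6 - 20 - 6 = -32

-32


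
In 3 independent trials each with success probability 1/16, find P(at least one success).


P(at least one) = 1 - P(none)
P(none) = (1 - 1/16)^3 = (15/16)^3 = 3375/4096
P(at least one) = 1 - 3375/4096 = 721/4096

721/4096


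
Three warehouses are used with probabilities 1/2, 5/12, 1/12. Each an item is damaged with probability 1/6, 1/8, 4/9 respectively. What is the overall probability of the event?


P(A) = P(A|B1)P(B1) + P(A|B2)P(B2) + P(A|B3)P(B3)
= 1/6*1/2 + 1/8*5/12 + 4/9*1/12
= 1/12 + 5/96 + 1/27 = 149/864

149/864


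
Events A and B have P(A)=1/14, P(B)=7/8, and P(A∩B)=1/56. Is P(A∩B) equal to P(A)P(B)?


P(A)*P(B) = 1/14*7/8 = 1/16
P(A∩B) = 1/56 != 1/16, so not independent

No, A and B are not independent


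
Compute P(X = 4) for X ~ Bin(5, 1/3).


P(X=4) = C(5,4) * p^4 * (1-p)^1
= 5 * 1/81 * 2/3
= 10/243

10/243


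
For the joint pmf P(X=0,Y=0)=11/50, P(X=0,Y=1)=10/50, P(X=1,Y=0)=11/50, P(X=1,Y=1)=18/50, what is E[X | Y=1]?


P(Y=1) = 28/50
E[X|Y=1] = (0*10 + 1*18)/28 = 18/28 = 9/14

9/14


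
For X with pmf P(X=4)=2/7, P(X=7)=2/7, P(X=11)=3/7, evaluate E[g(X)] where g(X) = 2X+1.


E[2X+1] = sum(g(x)*P(x))
= 9*2/7 + 15*2/7 + 23*3/7
= 117/7

117/7


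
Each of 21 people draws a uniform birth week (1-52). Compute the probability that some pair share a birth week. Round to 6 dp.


P(all different) = prod((52-i)/52 for i=0..20) = 0.009027
P(at least one match) = 1 - 0.009027 = 0.990973

0.990973


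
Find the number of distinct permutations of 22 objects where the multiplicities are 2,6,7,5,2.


22! = 1124000727777607680000
Denominator: 2!=2 * 6!=720 * 7!=5040 * 5!=120 * 2!=2
Coefficient = 1124000727777607680000 / 1741824000 = 645300976320

645300976320


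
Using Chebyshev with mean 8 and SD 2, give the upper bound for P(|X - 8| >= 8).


k = 8/2 = 4
Chebyshev: P(|X-mu| >= k*sigma) <= 1/k^2 = 1/4^2 = 1/16

1/16


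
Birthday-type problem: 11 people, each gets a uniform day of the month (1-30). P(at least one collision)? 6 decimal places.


P(all different) = prod((30-i)/30 for i=0..10) = 0.123093
P(at least one match) = 1 - 0.123093 = 0.876907

0.876907


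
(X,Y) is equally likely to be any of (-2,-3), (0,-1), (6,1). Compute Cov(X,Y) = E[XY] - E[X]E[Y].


E[X]=4/3, E[Y]=-1, E[XY]=4
Cov(X,Y) = E[XY] - E[X]E[Y] = 4 - 4/3*-1 = 16/3

16/3


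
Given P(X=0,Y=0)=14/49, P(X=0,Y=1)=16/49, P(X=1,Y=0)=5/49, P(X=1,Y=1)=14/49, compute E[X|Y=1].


P(Y=1) = 30/49
E[X|Y=1] = (0*16 + 1*14)/30 = 14/30 = 7/15

7/15


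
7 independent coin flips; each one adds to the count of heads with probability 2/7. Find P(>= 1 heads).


P(at least one) = 1 - P(none)
P(none) = (1 - 2/7)^7 = (5/7)^7 = 78125/823543
P(at least one) = 1 - 78125/823543 = 745418/823543

745418/823543


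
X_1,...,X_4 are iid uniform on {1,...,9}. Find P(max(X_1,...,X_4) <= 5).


P(max <= 5) = P(all X_i <= 5) = (P(X_1 <= 5))^4
= (5/9)^4 = 625/6561

625/6561


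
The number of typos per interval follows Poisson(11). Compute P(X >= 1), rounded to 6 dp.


P(X>=1) = 1 - P(X<=0) = 1 - (e^(-11)*11^0/0!)
≈ 1 - 0.0000167017 = 0.9999832983
≈ 0.999983

0.999983


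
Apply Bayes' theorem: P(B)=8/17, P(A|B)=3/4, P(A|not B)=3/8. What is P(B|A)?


P(A) = P(A|B)P(B) + P(A|B')P(B') = 3/4*8/17 + 3/8*9/17 = 75/136
P(B|A) = P(A|B)P(B)/P(A) = (6/17)/(75/136) = 16/25

16/25


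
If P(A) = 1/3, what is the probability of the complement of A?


P(A') = 1 - P(A) = 1 - 1/3 = 2/3

2/3


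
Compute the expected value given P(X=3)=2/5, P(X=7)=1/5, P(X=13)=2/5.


E[X] = sum(x * P(x))
= 3*2/5 + 7*1/5 + 13*2/5
= 39/5

39/5


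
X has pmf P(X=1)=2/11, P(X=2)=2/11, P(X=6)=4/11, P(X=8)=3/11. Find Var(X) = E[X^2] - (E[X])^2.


E[X] = 54/11, E[X^2] = 346/11
Var(X) = E[X^2] - (E[X])^2 = 346/11 - (54/11)^2 = 890/121

890/121


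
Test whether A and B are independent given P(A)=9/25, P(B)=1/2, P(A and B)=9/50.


P(A)*P(B) = 9/25*1/2 = 9/50
P(A∩B) = 9/50, which equals P(A)P(B), so independent

Yes, A and B are independent


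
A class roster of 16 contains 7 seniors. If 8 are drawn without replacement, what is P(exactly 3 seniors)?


P(X=3) = C(7,3)*C(9,5) / C(16,8)
= 35*126 / 12870
= 4410/12870 = 49/143

49/143


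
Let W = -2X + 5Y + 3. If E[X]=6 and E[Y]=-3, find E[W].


E[-2X + 5Y + 3] = -2*E[X] + 5*E[Y] + 3
= (-2)*(6) + (5)*(-3) + (3)
= -12 - 15 + 3 = -24

-24


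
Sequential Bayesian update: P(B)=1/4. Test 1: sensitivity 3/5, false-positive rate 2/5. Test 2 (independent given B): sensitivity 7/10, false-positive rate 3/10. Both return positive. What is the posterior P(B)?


After test 1: P(+) = 3/5*1/4 + 2/5*3/4 = 9/20
P(B|+) = (3/20)/(9/20) = 1/3
After test 2 (use post1 as new prior): P(+) = 7/10*1/3 + 3/10*2/3 = 13/30
P(B|+,+) = (7/30)/(13/30) = 7/13

7/13


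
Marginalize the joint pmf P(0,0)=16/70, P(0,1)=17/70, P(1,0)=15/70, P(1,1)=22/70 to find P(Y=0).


P(Y=0) = P(0,0)+P(1,0) = 16/70 + 15/70 = 31/70

31/70


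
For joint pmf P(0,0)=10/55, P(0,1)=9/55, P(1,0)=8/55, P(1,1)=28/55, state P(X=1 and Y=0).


Read from table: P(X=1, Y=0) = 8/55

8/55


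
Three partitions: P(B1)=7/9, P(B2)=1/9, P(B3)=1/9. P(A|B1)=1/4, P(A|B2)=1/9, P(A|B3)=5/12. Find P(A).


P(A) = P(A|B1)P(B1) + P(A|B2)P(B2) + P(A|B3)P(B3)
= 1/4*7/9 + 1/9*1/9 + 5/12*1/9
= 7/36 + 1/81 + 5/108 = 41/162

41/162


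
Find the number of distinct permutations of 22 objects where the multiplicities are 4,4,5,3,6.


22! = 1124000727777607680000
Denominator: 4!=24 * 4!=24 * 5!=120 * 3!=6 * 6!=720
Coefficient = 1124000727777607680000 / 298598400 = 3764255695200

3764255695200


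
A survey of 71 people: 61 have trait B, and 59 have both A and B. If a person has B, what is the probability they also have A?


P(A|B) = P(A∩B)/P(B) = (59/71)/(61/71) = 59/61

59/61


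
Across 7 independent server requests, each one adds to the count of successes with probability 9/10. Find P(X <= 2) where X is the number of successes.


P(X<=2) = P(X=0) + P(X=1) + P(X=2)
= 1/10000000 + 63/10000000 + 1701/10000000
= 353/2000000

353/2000000


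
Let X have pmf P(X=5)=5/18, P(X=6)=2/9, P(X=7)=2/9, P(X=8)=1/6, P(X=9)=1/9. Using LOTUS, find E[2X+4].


E[2X+4] = sum(g(x)*P(x))
= 14*5/18 + 16*2/9 + 18*2/9 + 20*1/6 + 22*1/9
= 155/9

155/9


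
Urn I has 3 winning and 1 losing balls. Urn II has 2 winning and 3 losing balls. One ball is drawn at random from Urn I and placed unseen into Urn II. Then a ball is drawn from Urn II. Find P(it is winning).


P(transfer winning) = 3/4; P(transfer losing) = 1/4
If winning transferred: Urn II has 3 winning of 6, so P(winning|winning moved) = 1/2
If losing transferred: Urn II has 2 winning of 6, so P(winning|losing moved) = 1/3
By total probability: P(winning) = 3/4*1/2 + 1/4*1/3 = 11/24

11/24


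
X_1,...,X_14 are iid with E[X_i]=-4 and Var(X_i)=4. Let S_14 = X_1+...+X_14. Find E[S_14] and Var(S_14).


E[S_n] = n*mu = 14*-4 = -56
Var(S_n) = n*sigma^2 = 14*4 = 56

E[S_14]=-56, Var(S_14)=56


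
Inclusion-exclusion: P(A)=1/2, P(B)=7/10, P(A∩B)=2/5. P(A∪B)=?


P(A∪B) = P(A) + P(B) - P(A∩B)
= 1/2 + 7/10 - 2/5 = 4/5

4/5


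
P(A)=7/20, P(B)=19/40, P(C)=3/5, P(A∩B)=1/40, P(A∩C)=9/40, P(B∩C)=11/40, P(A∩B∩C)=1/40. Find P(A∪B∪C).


P(A∪B∪C) = P(A)+P(B)+P(C) - P(AB)-P(AC)-P(BC) + P(ABC)
= 7/20+19/40+3/5 - 1/40-9/40-11/40 + 1/40
= 37/40

37/40


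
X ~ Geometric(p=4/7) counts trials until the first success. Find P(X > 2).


P(X > 2) = P(first 2 trials all fail) = (1-p)^2 = (3/7)^2 = 9/49

9/49


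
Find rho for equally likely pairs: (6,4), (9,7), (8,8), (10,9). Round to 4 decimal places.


Cov(X,Y) = 2.5000, Var(X) = 2.1875, Var(Y) = 3.5000
rho = Cov/(sqrt(VarX)*sqrt(VarY)) = 0.9035

0.9035


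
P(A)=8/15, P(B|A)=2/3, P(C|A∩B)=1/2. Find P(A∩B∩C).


P(A∩B∩C) = P(A) * P(B|A) * P(C|A∩B)
= 8/15 * 2/3 * 1/2
= 16/45 * 1/2 = 8/45

8/45


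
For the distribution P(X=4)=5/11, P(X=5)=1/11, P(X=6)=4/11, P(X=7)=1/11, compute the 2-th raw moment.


E[X^2] = sum(x^2 * P(x))
= 16*5/11 + 25*1/11 + 36*4/11 + 49*1/11
= 298/11

298/11


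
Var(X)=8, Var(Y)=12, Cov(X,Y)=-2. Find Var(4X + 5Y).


Var(4X + 5Y) = 4^2*Var(X) + 5^2*Var(Y) + 2*4*5*Cov(X,Y)
= 16*8 + 25*12 + 40*(-2)
= 128 + 300 - 80 = 348

348


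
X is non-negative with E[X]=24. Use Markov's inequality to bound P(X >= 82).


Markov: P(X >= a) <= E[X]/a
P(X >= 82) <= 24/82 = 12/41

12/41


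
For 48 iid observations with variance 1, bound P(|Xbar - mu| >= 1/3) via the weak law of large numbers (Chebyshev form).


Var(Xbar) = Var(X)/n = 1/48
Chebyshev: P(|Xbar-mu| >= 1/3) <= Var(Xbar)/(1/3)^2 = (1/48)/(1/9) = 3/16

3/16


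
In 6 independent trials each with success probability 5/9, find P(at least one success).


P(at least one) = 1 - P(none)
P(none) = (1 - 5/9)^6 = (4/9)^6 = 4096/531441
P(at least one) = 1 - 4096/531441 = 527345/531441

527345/531441


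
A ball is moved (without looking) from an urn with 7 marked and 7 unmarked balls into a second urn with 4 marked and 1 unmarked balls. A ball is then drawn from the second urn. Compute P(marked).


P(transfer marked) = 7/14 = 1/2; P(transfer unmarked) = 1/2
If marked transferred: Urn II has 5 marked of 6, so P(marked|marked moved) = 5/6
If unmarked transferred: Urn II has 4 marked of 6, so P(marked|unmarked moved) = 2/3
By total probability: P(marked) = 1/2*5/6 + 1/2*2/3 = 3/4

3/4


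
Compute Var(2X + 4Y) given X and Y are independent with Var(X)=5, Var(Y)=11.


Independence => Cov(X,Y)=0
Var(2X + 4Y) = 2^2*Var(X) + 4^2*Var(Y)
= 4*5 + 16*11 = 196

196


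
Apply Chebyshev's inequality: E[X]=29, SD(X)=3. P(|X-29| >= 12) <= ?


k = 12/3 = 4
Chebyshev: P(|X-mu| >= k*sigma) <= 1/k^2 = 1/4^2 = 1/16

1/16


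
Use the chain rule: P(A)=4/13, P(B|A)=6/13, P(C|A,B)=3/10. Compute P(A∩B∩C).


P(A∩B∩C) = P(A) * P(B|A) * P(C|A∩B)
= 4/13 * 6/13 * 3/10
= 24/169 * 3/10 = 36/845

36/845


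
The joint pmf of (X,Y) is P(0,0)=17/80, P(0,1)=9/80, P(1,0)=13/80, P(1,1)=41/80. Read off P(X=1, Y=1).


Read from table: P(X=1, Y=1) = 41/80

41/80


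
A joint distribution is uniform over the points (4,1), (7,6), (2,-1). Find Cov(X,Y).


E[X]=13/3, E[Y]=2, E[XY]=44/3
Cov(X,Y) = E[XY] - E[X]E[Y] = 44/3 - 13/3*2 = 6

6


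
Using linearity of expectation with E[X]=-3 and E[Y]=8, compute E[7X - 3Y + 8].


E[7X - 3Y + 8] = 7*E[X] - 3*E[Y] + 8
= (7)*(-3) + (-3)*(8) + (8)
= -21 - 24 + 8 = -37

-37


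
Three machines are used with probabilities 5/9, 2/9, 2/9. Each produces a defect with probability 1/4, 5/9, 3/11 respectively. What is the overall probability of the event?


P(A) = P(A|B1)P(B1) + P(A|B2)P(B2) + P(A|B3)P(B3)
= 1/4*5/9 + 5/9*2/9 + 3/11*2/9
= 5/36 + 10/81 + 2/33 = 1151/3564

1151/3564


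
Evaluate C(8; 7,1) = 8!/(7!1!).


8! = 40320
Denominator: 7!=5040 * 1!=1
Coefficient = 40320 / 5040 = 8

8


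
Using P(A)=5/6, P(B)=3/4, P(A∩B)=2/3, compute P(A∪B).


P(A∪B) = P(A) + P(B) - P(A∩B)
= 5/6 + 3/4 - 2/3 = 11/12

11/12


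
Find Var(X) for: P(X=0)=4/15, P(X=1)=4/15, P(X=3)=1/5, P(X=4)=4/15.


E[X] = 29/15, E[X^2] = 19/3
Var(X) = E[X^2] - (E[X])^2 = 19/3 - (29/15)^2 = 584/225

584/225


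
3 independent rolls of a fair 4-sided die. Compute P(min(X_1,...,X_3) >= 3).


P(min >= 3) = P(all X_i >= 3) = (P(X_1 >= 3))^3
= (2/4)^3 = (1/2)^3 = 1/8

1/8


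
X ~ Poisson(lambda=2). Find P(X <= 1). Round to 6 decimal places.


P(X<=1) = e^(-2)*2^0/0! + e^(-2)*2^1/1!
≈ 0.1353352832 + 0.2706705665
= 0.4060058497
≈ 0.406006

0.406006


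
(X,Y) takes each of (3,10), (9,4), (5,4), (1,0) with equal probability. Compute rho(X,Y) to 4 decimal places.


Cov(X,Y) = 1.2500, Var(X) = 8.7500, Var(Y) = 12.7500
rho = Cov/(sqrt(VarX)*sqrt(VarY)) = 0.1183

0.1183


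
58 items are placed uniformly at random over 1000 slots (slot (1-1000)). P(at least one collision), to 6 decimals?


P(all different) = prod((1000-i)/1000 for i=0..57) = 0.185328
P(at least one match) = 1 - 0.185328 = 0.814672

0.814672


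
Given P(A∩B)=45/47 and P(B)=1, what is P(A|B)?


P(A|B) = P(A∩B)/P(B) = (45/47)/(47/47) = 45/47

45/47


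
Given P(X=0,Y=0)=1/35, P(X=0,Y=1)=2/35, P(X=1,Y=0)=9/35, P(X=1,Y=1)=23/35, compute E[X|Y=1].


P(Y=1) = 25/35
E[X|Y=1] = (0*2 + 1*23)/25 = 23/25

23/25


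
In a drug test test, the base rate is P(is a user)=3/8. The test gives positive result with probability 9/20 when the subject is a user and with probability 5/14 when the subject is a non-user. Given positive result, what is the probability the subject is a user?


P(A) = P(A|B)P(B) + P(A|B')P(B') = 9/20*3/8 + 5/14*5/8 = 439/1120
P(B|A) = P(A|B)P(B)/P(A) = (27/160)/(439/1120) = 189/439

189/439


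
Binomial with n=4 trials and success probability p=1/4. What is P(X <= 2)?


P(X<=2) = P(X=0) + P(X=1) + P(X=2)
= 81/256 + 27/64 + 27/128
= 243/256

243/256


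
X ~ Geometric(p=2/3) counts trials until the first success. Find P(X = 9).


P(X=9) = (1-p)^8 * p = (1/3)^8 * 2/3
= 1/6561 * 2/3 = 2/19683

2/19683


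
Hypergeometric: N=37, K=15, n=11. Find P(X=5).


P(X=5) = C(15,5)*C(22,6) / C(37,11)
= 3003*74613 / 854992152
= 224062839/854992152 = 209209/798312

209209/798312


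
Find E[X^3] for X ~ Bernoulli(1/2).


For Bernoulli: X in {0,1}
E[X^3] = 0^3*(1-1/2) + 1^3*1/2 = 1/2

1/2


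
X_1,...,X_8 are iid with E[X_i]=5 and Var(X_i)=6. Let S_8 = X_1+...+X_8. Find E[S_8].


E[S_n] = n*E[X_1] = 8*5 = 40

40


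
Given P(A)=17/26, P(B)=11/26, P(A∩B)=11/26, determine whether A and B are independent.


P(A)*P(B) = 17/26*11/26 = 187/676
P(A∩B) = 11/26 != 187/676, so not independent

No, A and B are not independent


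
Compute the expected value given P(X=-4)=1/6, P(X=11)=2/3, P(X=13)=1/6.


E[X] = sum(x * P(x))
= -4*1/6 + 11*2/3 + 13*1/6
= 53/6

53/6


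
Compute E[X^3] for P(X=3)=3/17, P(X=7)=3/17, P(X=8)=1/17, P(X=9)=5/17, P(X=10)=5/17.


E[X^3] = sum(g(x)*P(x))
= 27*3/17 + 343*3/17 + 512*1/17 + 729*5/17 + 1000*5/17
= 10267/17

10267/17


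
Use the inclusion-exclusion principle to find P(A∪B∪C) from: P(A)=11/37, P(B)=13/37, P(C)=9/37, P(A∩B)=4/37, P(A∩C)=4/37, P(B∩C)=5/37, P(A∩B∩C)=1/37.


P(A∪B∪C) = P(A)+P(B)+P(C) - P(AB)-P(AC)-P(BC) + P(ABC)
= 11/37+13/37+9/37 - 4/37-4/37-5/37 + 1/37
= 21/37

21/37


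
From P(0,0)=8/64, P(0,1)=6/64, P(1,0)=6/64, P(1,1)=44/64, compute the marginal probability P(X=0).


P(X=0) = P(0,0)+P(0,1) = 8/64 + 6/64 = 14/64 = 7/32

7/32


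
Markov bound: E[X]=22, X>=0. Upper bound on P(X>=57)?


Markov: P(X >= a) <= E[X]/a
P(X >= 57) <= 22/57

22/57


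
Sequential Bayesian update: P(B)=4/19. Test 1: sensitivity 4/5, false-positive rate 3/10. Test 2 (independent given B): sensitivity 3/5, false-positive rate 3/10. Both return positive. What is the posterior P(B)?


After test 1: P(+) = 4/5*4/19 + 3/10*15/19 = 77/190
P(B|+) = (16/95)/(77/190) = 32/77
After test 2 (use post1 as new prior): P(+) = 3/5*32/77 + 3/10*45/77 = 327/770
P(B|+,+) = (96/385)/(327/770) = 64/109

64/109


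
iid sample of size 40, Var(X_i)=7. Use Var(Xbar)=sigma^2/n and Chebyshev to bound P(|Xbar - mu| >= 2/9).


Var(Xbar) = Var(X)/n = 7/40
Chebyshev: P(|Xbar-mu| >= 2/9) <= Var(Xbar)/(2/9)^2 = (7/40)/(4/81) = 567/160
Bound exceeds 1, so trivial bound: 1

1


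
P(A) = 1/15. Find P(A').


P(A') = 1 - P(A) = 1 - 1/15 = 14/15

14/15


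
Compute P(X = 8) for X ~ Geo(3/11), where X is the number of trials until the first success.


P(X=8) = (1-p)^7 * p = (8/11)^7 * 3/11
= 2097152/19487171 * 3/11 = 6291456/214358881

6291456/214358881


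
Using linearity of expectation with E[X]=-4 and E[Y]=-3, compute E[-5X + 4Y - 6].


E[-5X + 4Y - 6] = -5*E[X] + 4*E[Y] - 6
= (-5)*(-4) + (4)*(-3) + (-6)
= 20 - 12 - 6 = 2

2


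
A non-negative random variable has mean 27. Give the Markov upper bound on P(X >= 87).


Markov: P(X >= a) <= E[X]/a
P(X >= 87) <= 27/87 = 9/29

9/29


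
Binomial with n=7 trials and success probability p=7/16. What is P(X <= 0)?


P(X<=0) = P(X=0)
= 4782969/268435456
= 4782969/268435456

4782969/268435456


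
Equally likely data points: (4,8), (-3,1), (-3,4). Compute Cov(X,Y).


E[X]=-2/3, E[Y]=13/3, E[XY]=17/3
Cov(X,Y) = E[XY] - E[X]E[Y] = 17/3 + 2/3*13/3 = 77/9

77/9


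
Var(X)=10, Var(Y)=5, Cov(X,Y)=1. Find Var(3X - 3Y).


Var(3X - 3Y) = 3^2*Var(X) + (-3)^2*Var(Y) + 2*3*(-3)*Cov(X,Y)
= 9*10 + 9*5 - 18*1
= 90 + 45 - 18 = 117

117


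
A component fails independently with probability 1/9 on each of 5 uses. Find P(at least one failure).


P(at least one) = 1 - P(none)
P(none) = (1 - 1/9)^5 = (8/9)^5 = 32768/59049
P(at least one) = 1 - 32768/59049 = 26281/59049

26281/59049


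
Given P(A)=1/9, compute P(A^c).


P(A') = 1 - P(A) = 1 - 1/9 = 8/9

8/9


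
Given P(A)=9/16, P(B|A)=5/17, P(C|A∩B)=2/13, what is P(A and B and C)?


P(A∩B∩C) = P(A) * P(B|A) * P(C|A∩B)
= 9/16 * 5/17 * 2/13
= 45/272 * 2/13 = 45/1768

45/1768


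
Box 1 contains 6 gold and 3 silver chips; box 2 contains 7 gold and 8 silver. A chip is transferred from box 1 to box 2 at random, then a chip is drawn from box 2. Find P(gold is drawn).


P(transfer gold) = 6/9 = 2/3; P(transfer silver) = 1/3
If gold transferred: Urn II has 8 gold of 16, so P(gold|gold moved) = 1/2
If silver transferred: Urn II has 7 gold of 16, so P(gold|silver moved) = 7/16
By total probability: P(gold) = 2/3*1/2 + 1/3*7/16 = 23/48

23/48


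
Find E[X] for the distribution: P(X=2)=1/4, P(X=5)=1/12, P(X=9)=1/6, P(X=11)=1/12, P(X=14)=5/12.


E[X] = sum(x * P(x))
= 2*1/4 + 5*1/12 + 9*1/6 + 11*1/12 + 14*5/12
= 55/6

55/6


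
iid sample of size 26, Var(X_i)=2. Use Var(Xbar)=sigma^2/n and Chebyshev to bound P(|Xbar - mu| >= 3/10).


Var(Xbar) = Var(X)/n = 2/26
Chebyshev: P(|Xbar-mu| >= 3/10) <= Var(Xbar)/(3/10)^2 = (1/13)/(9/100) = 100/117

100/117


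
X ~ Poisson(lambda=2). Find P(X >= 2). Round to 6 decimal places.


P(X>=2) = 1 - P(X<=1) = 1 - (e^(-2)*2^0/0! + e^(-2)*2^1/1!)
≈ 1 - (0.1353352832 + 0.2706705665)
= 1 - 0.4060058497 = 0.5939941503
≈ 0.593994

0.593994


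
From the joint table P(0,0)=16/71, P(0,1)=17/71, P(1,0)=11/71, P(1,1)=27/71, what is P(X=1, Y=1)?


Read from table: P(X=1, Y=1) = 27/71

27/71


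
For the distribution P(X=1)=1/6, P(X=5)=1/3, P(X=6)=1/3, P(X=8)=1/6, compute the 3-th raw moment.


E[X^3] = sum(x^3 * P(x))
= 1*1/6 + 125*1/3 + 216*1/3 + 512*1/6
= 1195/6

1195/6


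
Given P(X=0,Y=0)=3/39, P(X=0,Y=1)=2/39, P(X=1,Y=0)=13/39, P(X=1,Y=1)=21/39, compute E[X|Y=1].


P(Y=1) = 23/39
E[X|Y=1] = (0*2 + 1*21)/23 = 21/23

21/23


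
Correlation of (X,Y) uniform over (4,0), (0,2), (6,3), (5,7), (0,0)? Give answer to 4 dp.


Cov(X,Y) = 3.4000, Var(X) = 6.4000, Var(Y) = 6.6400
rho = Cov/(sqrt(VarX)*sqrt(VarY)) = 0.5216

0.5216


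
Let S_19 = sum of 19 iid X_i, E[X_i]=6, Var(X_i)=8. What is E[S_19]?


E[S_n] = n*E[X_1] = 19*6 = 114

114


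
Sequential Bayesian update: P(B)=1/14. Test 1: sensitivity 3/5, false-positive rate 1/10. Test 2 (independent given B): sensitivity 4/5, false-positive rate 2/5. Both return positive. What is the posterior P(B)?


After test 1: P(+) = 3/5*1/14 + 1/10*13/14 = 19/140
P(B|+) = (3/70)/(19/140) = 6/19
After test 2 (use post1 as new prior): P(+) = 4/5*6/19 + 2/5*13/19 = 10/19
P(B|+,+) = (24/95)/(10/19) = 12/25

12/25


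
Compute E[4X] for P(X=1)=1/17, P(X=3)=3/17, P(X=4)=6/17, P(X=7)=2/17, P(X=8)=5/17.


E[4X] = sum(g(x)*P(x))
= 4*1/17 + 12*3/17 + 16*6/17 + 28*2/17 + 32*5/17
= 352/17

352/17


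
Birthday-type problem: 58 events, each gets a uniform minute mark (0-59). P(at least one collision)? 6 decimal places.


P(all different) = prod((60-i)/60 for i=0..57) = 0.000000
P(at least one match) = 1 - 0.000000 = 1.000000

1.000000


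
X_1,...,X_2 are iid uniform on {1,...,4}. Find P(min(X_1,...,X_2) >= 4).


P(min >= 4) = P(all X_i >= 4) = (P(X_1 >= 4))^2
= (1/4)^2 = 1/16

1/16


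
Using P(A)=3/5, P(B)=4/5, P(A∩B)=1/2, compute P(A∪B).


P(A∪B) = P(A) + P(B) - P(A∩B)
= 3/5 + 4/5 - 1/2 = 9/10

9/10


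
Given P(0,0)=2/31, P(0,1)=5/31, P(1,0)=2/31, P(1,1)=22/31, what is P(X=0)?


P(X=0) = P(0,0)+P(0,1) = 2/31 + 5/31 = 7/31

7/31


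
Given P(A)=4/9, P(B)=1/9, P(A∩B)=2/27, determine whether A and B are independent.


P(A)*P(B) = 4/9*1/9 = 4/81
P(A∩B) = 2/27 != 4/81, so not independent

No, A and B are not independent


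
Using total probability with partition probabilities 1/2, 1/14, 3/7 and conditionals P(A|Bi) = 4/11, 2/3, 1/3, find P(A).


P(A) = P(A|B1)P(B1) + P(A|B2)P(B2) + P(A|B3)P(B3)
= 4/11*1/2 + 2/3*1/14 + 1/3*3/7
= 2/11 + 1/21 + 1/7 = 86/231

86/231


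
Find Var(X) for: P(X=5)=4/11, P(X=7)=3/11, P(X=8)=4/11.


E[X] = 73/11, E[X^2] = 503/11
Var(X) = E[X^2] - (E[X])^2 = 503/11 - (73/11)^2 = 204/121

204/121


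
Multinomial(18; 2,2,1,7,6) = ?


18! = 6402373705728000
Denominator: 2!=2 * 2!=2 * 1!=1 * 7!=5040 * 6!=720
Coefficient = 6402373705728000 / 14515200 = 441080640

441080640


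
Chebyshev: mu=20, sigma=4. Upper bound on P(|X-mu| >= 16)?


k = 16/4 = 4
Chebyshev: P(|X-mu| >= k*sigma) <= 1/k^2 = 1/4^2 = 1/16

1/16


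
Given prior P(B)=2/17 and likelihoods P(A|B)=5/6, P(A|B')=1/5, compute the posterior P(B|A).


P(A) = P(A|B)P(B) + P(A|B')P(B') = 5/6*2/17 + 1/5*15/17 = 14/51
P(B|A) = P(A|B)P(B)/P(A) = (5/51)/(14/51) = 5/14

5/14


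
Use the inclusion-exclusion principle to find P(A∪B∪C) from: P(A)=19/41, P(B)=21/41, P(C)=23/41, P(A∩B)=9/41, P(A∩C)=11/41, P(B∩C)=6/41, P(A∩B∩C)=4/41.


P(A∪B∪C) = P(A)+P(B)+P(C) - P(AB)-P(AC)-P(BC) + P(ABC)
= 19/41+21/41+23/41 - 9/41-11/41-6/41 + 4/41
= 1

1


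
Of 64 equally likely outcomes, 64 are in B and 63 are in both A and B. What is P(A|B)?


P(A|B) = P(A∩B)/P(B) = (63/64)/(64/64) = 63/64

63/64


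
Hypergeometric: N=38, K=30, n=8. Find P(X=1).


P(X=1) = C(30,1)*C(8,7) / C(38,8)
= 30*8 / 48903492
= 240/48903492 = 20/4075291

20/4075291


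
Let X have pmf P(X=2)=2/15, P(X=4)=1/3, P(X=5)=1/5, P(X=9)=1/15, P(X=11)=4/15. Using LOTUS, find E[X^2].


E[X^2] = sum(g(x)*P(x))
= 4*2/15 + 16*1/3 + 25*1/5 + 81*1/15 + 121*4/15
= 728/15

728/15


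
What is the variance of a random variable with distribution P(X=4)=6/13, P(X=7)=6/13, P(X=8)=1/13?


E[X] = 74/13, E[X^2] = 454/13
Var(X) = E[X^2] - (E[X])^2 = 454/13 - (74/13)^2 = 426/169

426/169


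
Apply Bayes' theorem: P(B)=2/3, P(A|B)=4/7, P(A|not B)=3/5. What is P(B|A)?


P(A) = P(A|B)P(B) + P(A|B')P(B') = 4/7*2/3 + 3/5*1/3 = 61/105
P(B|A) = P(A|B)P(B)/P(A) = (8/21)/(61/105) = 40/61

40/61


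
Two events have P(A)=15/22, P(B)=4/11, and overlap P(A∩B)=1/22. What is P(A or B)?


P(A∪B) = P(A) + P(B) - P(A∩B)
= 15/22 + 4/11 - 1/22 = 1

1


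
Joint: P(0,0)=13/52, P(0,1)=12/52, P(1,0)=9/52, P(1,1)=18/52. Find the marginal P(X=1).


P(X=1) = P(1,0)+P(1,1) = 9/52 + 18/52 = 27/52

27/52


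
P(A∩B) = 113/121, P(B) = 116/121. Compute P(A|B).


P(A|B) = P(A∩B)/P(B) = (113/121)/(116/121) = 113/116

113/116


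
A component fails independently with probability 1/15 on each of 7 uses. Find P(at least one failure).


P(at least one) = 1 - P(none)
P(none) = (1 - 1/15)^7 = (14/15)^7 = 105413504/170859375
P(at least one) = 1 - 105413504/170859375 = 65445871/170859375

65445871/170859375


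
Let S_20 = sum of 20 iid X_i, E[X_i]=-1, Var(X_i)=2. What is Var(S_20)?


By independence, Var(S_n) = n*Var(X_1) = 20*2 = 40

40


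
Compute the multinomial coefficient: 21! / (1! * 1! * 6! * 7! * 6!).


21! = 51090942171709440000
Denominator: 1!=1 * 1!=1 * 6!=720 * 7!=5040 * 6!=720
Coefficient = 51090942171709440000 / 2612736000 = 19554575040

19554575040


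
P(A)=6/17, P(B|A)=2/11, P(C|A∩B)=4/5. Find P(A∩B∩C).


P(A∩B∩C) = P(A) * P(B|A) * P(C|A∩B)
= 6/17 * 2/11 * 4/5
= 12/187 * 4/5 = 48/935

48/935


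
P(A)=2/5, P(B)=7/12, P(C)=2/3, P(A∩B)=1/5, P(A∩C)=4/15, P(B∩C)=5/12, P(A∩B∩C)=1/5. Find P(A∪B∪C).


P(A∪B∪C) = P(A)+P(B)+P(C) - P(AB)-P(AC)-P(BC) + P(ABC)
= 2/5+7/12+2/3 - 1/5-4/15-5/12 + 1/5
= 29/30

29/30


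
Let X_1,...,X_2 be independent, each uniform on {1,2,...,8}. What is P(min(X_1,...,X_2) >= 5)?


P(min >= 5) = P(all X_i >= 5) = (P(X_1 >= 5))^2
= (4/8)^2 = (1/2)^2 = 1/4

1/4


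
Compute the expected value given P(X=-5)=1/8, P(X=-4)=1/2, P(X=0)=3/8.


E[X] = sum(x * P(x))
= -5*1/8 - 4*1/2 + 0*3/8
= -21/8

-21/8


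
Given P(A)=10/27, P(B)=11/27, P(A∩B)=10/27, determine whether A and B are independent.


P(A)*P(B) = 10/27*11/27 = 110/729
P(A∩B) = 10/27 != 110/729, so not independent

No, A and B are not independent


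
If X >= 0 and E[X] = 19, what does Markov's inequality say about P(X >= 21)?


Markov: P(X >= a) <= E[X]/a
P(X >= 21) <= 19/21

19/21


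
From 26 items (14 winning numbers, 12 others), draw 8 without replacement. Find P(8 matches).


P(X=8) = C(14,8)*C(12,0) / C(26,8)
= 3003*1 / 1562275
= 3003/1562275 = 21/10925

21/10925


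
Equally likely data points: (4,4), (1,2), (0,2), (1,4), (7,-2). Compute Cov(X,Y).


E[X]=13/5, E[Y]=2, E[XY]=8/5
Cov(X,Y) = E[XY] - E[X]E[Y] = 8/5 - 13/5*2 = -18/5

-18/5


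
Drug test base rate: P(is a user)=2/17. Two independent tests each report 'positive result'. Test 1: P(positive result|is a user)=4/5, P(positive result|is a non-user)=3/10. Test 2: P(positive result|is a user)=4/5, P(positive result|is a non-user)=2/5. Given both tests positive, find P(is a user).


After test 1: P(+) = 4/5*2/17 + 3/10*15/17 = 61/170
P(B|+) = (8/85)/(61/170) = 16/61
After test 2 (use post1 as new prior): P(+) = 4/5*16/61 + 2/5*45/61 = 154/305
P(B|+,+) = (64/305)/(154/305) = 32/77

32/77
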